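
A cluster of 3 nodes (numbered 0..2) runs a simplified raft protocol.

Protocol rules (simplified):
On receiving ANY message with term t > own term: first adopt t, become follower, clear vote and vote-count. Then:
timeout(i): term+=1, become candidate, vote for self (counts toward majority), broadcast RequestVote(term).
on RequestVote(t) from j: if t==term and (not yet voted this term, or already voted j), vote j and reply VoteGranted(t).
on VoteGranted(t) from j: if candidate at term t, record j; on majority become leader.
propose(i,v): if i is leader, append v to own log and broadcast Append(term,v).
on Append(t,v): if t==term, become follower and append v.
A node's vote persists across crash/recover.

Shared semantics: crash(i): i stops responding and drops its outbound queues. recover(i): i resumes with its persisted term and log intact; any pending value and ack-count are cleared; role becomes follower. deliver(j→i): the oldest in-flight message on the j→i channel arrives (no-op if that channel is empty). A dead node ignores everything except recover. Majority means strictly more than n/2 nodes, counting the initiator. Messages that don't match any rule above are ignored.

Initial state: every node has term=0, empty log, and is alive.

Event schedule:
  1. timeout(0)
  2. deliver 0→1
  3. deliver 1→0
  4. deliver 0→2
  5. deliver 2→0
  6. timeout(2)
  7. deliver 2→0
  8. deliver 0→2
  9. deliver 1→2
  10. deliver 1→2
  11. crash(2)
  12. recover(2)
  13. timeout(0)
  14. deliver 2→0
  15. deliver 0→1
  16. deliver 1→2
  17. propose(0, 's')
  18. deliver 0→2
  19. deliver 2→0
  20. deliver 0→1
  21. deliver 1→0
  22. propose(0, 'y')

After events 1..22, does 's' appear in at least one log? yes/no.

no

after 1 — timeout(0): n0:cand/t1/[-]
after 2 — deliver 0→1: n1:foll/t1/[-]
after 3 — deliver 1→0: n0:lead/t1/[-]
after 4 — deliver 0→2: n2:foll/t1/[-]
after 5 — deliver 2→0: ·
after 6 — timeout(2): n2:cand/t2/[-]
after 7 — deliver 2→0: n0:foll/t2/[-]
after 8 — deliver 0→2: n2:lead/t2/[-]
after 9 — deliver 1→2: ·
after 10 — deliver 1→2: ·
after 11 — crash(2): n2:✗lead/t2/[-]
after 12 — recover(2): n2:foll/t2/[-]
after 13 — timeout(0): n0:cand/t3/[-]
after 14 — deliver 2→0: ·
after 15 — deliver 0→1: n1:foll/t3/[-]
after 16 — deliver 1→2: ·
after 17 — propose(0,'s'): ·
after 18 — deliver 0→2: n2:foll/t3/[-]
after 19 — deliver 2→0: n0:lead/t3/[-]
after 20 — deliver 0→1: ·
after 21 — deliver 1→0: ·
after 22 — propose(0,'y'): n0:lead/t3/[y]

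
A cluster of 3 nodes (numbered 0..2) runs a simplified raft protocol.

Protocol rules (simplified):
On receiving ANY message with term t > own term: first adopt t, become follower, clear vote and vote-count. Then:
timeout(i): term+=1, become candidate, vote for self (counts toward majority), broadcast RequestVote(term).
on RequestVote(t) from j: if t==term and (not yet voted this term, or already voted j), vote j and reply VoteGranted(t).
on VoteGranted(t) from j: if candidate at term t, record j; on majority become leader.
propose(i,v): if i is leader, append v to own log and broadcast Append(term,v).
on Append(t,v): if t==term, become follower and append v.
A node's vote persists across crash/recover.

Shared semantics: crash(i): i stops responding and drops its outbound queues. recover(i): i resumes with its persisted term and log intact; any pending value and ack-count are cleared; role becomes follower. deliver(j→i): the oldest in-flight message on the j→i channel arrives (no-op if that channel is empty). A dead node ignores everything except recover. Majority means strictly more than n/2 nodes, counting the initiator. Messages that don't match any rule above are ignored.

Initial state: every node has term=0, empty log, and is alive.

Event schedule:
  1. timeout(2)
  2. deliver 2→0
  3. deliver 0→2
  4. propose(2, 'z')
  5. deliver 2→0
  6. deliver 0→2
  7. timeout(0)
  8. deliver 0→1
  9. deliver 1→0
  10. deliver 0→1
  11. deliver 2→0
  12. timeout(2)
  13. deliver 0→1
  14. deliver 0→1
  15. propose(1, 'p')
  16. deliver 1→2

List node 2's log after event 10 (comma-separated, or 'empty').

z

1. timeout(2):  <2:cand t1 ->
2. deliver 2→0:  <0:foll t1 ->
3. deliver 0→2:  <2:lead t1 ->
4. propose(2,'z'):  <2:lead t1 z>
5. deliver 2→0:  <0:foll t1 z>
6. deliver 0→2:  nop
7. timeout(0):  <0:cand t2 z>
8. deliver 0→1:  <1:foll t2 ->
9. deliver 1→0:  <0:lead t2 z>
10. deliver 0→1:  nop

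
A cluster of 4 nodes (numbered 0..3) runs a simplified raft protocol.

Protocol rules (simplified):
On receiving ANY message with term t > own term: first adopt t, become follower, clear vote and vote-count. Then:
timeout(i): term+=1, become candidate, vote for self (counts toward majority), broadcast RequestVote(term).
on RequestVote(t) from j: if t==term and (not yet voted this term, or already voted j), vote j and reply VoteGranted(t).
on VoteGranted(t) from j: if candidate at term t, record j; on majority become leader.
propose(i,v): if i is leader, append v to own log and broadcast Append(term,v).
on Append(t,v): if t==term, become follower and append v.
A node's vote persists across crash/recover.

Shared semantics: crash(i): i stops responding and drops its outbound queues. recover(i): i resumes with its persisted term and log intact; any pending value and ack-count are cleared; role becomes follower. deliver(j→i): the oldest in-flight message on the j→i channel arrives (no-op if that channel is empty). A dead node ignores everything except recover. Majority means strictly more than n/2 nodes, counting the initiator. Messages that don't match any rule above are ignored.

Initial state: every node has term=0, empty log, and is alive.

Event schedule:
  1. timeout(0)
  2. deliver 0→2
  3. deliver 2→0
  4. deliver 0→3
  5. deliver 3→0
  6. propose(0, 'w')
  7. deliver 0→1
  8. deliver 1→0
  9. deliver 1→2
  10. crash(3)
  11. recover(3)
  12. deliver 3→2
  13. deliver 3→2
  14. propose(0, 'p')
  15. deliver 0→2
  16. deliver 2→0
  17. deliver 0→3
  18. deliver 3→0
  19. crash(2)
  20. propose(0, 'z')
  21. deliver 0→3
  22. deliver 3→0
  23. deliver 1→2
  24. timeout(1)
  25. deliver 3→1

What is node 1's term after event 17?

step 1 timeout(0): 0={cand,t=1,log=-}
step 2 deliver 0→2: 2={foll,t=1,log=-}
step 3 deliver 2→0: —
step 4 deliver 0→3: 3={foll,t=1,log=-}
step 5 deliver 3→0: 0={lead,t=1,log=-}
step 6 propose(0,'w'): 0={lead,t=1,log=w}
step 7 deliver 0→1: 1={foll,t=1,log=-}
step 8 deliver 1→0: —
step 9 deliver 1→2: —
step 10 crash(3): 3={✗foll,t=1,log=-}
step 11 recover(3): 3={foll,t=1,log=-}
step 12 deliver 3→2: —
step 13 deliver 3→2: —
step 14 propose(0,'p'): 0={lead,t=1,log=w,p}
step 15 deliver 0→2: 2={foll,t=1,log=w}
step 16 deliver 2→0: —
step 17 deliver 0→3: 3={foll,t=1,log=w}

1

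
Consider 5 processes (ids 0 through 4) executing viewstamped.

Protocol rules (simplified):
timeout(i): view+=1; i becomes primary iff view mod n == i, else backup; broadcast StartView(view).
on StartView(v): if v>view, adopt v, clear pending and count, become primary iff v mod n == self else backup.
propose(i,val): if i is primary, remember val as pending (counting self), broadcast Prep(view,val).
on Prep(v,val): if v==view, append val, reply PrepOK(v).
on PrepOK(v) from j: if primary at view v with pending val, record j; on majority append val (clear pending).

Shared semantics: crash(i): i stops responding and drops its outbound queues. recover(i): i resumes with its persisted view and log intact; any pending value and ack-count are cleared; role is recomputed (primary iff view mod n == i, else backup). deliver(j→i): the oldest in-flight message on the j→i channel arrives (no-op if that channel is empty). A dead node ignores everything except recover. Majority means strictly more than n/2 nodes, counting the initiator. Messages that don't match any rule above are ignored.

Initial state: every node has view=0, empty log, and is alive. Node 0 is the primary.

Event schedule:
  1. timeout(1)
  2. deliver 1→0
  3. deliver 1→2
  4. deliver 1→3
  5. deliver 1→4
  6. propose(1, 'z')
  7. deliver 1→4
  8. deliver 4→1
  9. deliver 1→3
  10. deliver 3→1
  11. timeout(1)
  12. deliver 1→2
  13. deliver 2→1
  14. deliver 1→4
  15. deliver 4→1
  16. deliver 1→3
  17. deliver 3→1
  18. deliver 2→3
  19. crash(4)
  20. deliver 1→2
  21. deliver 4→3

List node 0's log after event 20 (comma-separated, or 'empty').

empty

[1] timeout(1) → N1(prim v1 [-])
[2] deliver 1→0 → N0(back v1 [-])
[3] deliver 1→2 → N2(back v1 [-])
[4] deliver 1→3 → N3(back v1 [-])
[5] deliver 1→4 → N4(back v1 [-])
[6] propose(1,'z') → ∅
[7] deliver 1→4 → N4(back v1 [z])
[8] deliver 4→1 → ∅
[9] deliver 1→3 → N3(back v1 [z])
[10] deliver 3→1 → N1(prim v1 [z])
[11] timeout(1) → N1(back v2 [z])
[12] deliver 1→2 → N2(back v1 [z])
[13] deliver 2→1 → ∅
[14] deliver 1→4 → N4(back v2 [z])
[15] deliver 4→1 → ∅
[16] deliver 1→3 → N3(back v2 [z])
[17] deliver 3→1 → ∅
[18] deliver 2→3 → ∅
[19] crash(4) → N4(✗back v2 [z])
[20] deliver 1→2 → N2(prim v2 [z])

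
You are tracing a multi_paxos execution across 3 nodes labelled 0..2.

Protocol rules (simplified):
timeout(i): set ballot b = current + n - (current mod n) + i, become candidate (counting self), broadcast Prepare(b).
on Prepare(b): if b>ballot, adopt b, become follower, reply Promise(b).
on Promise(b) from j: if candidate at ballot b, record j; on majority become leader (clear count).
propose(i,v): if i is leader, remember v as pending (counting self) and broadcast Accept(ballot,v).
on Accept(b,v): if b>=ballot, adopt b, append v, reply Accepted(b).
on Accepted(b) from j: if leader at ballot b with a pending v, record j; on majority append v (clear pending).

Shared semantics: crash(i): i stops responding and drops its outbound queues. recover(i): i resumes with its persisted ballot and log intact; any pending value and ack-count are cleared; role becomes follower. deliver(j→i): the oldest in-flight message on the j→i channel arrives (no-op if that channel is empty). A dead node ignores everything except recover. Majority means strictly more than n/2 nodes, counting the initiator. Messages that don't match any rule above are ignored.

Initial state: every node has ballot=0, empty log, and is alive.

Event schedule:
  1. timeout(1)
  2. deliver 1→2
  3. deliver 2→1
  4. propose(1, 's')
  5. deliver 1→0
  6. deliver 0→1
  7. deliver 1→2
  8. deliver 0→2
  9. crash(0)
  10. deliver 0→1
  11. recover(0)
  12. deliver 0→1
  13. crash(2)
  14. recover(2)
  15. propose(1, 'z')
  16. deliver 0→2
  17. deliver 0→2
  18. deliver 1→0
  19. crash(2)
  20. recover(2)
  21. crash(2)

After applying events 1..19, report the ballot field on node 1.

4

1. timeout(1):  <1:cand b4 ->
2. deliver 1→2:  <2:foll b4 ->
3. deliver 2→1:  <1:lead b4 ->
4. propose(1,'s'):  nop
5. deliver 1→0:  <0:foll b4 ->
6. deliver 0→1:  nop
7. deliver 1→2:  <2:foll b4 s>
8. deliver 0→2:  nop
9. crash(0):  <0:✗foll b4 ->
10. deliver 0→1:  nop
11. recover(0):  <0:foll b4 ->
12. deliver 0→1:  nop
13. crash(2):  <2:✗foll b4 s>
14. recover(2):  <2:foll b4 s>
15. propose(1,'z'):  nop
16. deliver 0→2:  nop
17. deliver 0→2:  nop
18. deliver 1→0:  <0:foll b4 s>
19. crash(2):  <2:✗foll b4 s>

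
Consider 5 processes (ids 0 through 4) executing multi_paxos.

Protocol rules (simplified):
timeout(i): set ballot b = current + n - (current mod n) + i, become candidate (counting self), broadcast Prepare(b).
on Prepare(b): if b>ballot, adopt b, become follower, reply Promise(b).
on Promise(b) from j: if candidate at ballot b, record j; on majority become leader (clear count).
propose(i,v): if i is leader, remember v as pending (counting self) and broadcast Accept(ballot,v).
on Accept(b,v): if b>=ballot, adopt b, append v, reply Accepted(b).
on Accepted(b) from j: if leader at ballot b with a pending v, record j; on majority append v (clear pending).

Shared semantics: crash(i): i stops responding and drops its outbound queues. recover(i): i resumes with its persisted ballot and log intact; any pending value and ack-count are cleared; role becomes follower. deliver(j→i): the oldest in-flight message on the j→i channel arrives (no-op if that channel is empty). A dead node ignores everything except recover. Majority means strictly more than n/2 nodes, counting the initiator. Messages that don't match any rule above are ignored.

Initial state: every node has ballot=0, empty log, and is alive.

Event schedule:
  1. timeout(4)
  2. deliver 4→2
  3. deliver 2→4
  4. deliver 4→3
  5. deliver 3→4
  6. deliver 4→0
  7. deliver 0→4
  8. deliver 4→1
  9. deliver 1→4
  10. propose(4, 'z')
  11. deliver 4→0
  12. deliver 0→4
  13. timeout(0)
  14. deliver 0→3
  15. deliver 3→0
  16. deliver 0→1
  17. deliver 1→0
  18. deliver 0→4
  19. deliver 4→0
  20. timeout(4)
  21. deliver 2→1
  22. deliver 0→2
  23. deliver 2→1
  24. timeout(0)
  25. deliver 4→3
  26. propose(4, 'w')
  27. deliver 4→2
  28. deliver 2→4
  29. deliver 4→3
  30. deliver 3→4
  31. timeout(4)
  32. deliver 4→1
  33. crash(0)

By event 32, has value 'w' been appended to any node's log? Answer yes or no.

no

[1] timeout(4) → N4(cand b9 [-])
[2] deliver 4→2 → N2(foll b9 [-])
[3] deliver 2→4 → ∅
[4] deliver 4→3 → N3(foll b9 [-])
[5] deliver 3→4 → N4(lead b9 [-])
[6] deliver 4→0 → N0(foll b9 [-])
[7] deliver 0→4 → ∅
[8] deliver 4→1 → N1(foll b9 [-])
[9] deliver 1→4 → ∅
[10] propose(4,'z') → ∅
[11] deliver 4→0 → N0(foll b9 [z])
[12] deliver 0→4 → ∅
[13] timeout(0) → N0(cand b10 [z])
[14] deliver 0→3 → N3(foll b10 [-])
[15] deliver 3→0 → ∅
[16] deliver 0→1 → N1(foll b10 [-])
[17] deliver 1→0 → N0(lead b10 [z])
[18] deliver 0→4 → N4(foll b10 [-])
[19] deliver 4→0 → ∅
[20] timeout(4) → N4(cand b19 [-])
[21] deliver 2→1 → ∅
[22] deliver 0→2 → N2(foll b10 [-])
[23] deliver 2→1 → ∅
[24] timeout(0) → N0(cand b15 [z])
[25] deliver 4→3 → ∅
[26] propose(4,'w') → ∅
[27] deliver 4→2 → ∅
[28] deliver 2→4 → ∅
[29] deliver 4→3 → N3(foll b19 [-])
[30] deliver 3→4 → ∅
[31] timeout(4) → N4(cand b24 [-])
[32] deliver 4→1 → ∅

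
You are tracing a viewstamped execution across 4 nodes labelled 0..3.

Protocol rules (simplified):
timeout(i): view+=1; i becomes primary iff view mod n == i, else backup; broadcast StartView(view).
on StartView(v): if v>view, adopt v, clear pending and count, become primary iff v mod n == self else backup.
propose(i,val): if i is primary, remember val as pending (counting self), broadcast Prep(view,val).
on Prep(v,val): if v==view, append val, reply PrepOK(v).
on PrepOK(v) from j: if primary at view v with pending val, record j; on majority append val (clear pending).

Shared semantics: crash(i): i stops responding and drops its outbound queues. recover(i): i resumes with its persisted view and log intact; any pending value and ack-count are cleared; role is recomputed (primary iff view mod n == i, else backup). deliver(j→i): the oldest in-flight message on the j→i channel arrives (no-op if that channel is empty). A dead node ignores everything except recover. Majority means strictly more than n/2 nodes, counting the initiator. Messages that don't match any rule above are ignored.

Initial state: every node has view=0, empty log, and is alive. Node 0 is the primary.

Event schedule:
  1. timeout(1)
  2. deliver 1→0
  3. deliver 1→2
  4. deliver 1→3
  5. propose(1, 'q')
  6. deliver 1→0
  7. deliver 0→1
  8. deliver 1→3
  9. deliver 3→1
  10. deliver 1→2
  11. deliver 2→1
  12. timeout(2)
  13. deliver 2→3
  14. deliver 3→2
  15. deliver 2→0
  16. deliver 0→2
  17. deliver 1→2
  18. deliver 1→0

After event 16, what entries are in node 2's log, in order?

q

step 1 timeout(1): 1={prim,v=1,log=-}
step 2 deliver 1→0: 0={back,v=1,log=-}
step 3 deliver 1→2: 2={back,v=1,log=-}
step 4 deliver 1→3: 3={back,v=1,log=-}
step 5 propose(1,'q'): —
step 6 deliver 1→0: 0={back,v=1,log=q}
step 7 deliver 0→1: —
step 8 deliver 1→3: 3={back,v=1,log=q}
step 9 deliver 3→1: 1={prim,v=1,log=q}
step 10 deliver 1→2: 2={back,v=1,log=q}
step 11 deliver 2→1: —
step 12 timeout(2): 2={prim,v=2,log=q}
step 13 deliver 2→3: 3={back,v=2,log=q}
step 14 deliver 3→2: —
step 15 deliver 2→0: 0={back,v=2,log=q}
step 16 deliver 0→2: —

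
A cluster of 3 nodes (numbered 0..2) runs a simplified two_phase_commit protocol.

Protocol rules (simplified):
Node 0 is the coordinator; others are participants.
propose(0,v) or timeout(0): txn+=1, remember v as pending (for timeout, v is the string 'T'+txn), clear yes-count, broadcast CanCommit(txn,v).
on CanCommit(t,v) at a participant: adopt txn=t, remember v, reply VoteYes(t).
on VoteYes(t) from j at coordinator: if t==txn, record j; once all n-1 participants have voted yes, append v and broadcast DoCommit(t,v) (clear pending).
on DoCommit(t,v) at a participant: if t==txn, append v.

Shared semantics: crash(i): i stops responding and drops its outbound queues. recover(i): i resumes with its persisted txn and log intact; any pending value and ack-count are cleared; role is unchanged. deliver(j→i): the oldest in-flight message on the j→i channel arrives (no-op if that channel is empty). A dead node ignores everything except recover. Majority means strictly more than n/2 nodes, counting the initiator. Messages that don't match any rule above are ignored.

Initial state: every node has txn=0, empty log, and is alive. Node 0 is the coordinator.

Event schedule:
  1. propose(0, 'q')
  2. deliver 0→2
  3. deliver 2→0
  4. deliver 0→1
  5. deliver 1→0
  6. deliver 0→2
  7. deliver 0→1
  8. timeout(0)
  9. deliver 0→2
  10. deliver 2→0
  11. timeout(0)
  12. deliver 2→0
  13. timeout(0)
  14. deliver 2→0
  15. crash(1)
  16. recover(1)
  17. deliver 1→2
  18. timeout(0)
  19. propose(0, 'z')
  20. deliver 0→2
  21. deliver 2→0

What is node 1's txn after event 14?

1

after 1 — propose(0,'q'): n0:coor/t1/[-]
after 2 — deliver 0→2: n2:part/t1/[-]
after 3 — deliver 2→0: ·
after 4 — deliver 0→1: n1:part/t1/[-]
after 5 — deliver 1→0: n0:coor/t1/[q]
after 6 — deliver 0→2: n2:part/t1/[q]
after 7 — deliver 0→1: n1:part/t1/[q]
after 8 — timeout(0): n0:coor/t2/[q]
after 9 — deliver 0→2: n2:part/t2/[q]
after 10 — deliver 2→0: ·
after 11 — timeout(0): n0:coor/t3/[q]
after 12 — deliver 2→0: ·
after 13 — timeout(0): n0:coor/t4/[q]
after 14 — deliver 2→0: ·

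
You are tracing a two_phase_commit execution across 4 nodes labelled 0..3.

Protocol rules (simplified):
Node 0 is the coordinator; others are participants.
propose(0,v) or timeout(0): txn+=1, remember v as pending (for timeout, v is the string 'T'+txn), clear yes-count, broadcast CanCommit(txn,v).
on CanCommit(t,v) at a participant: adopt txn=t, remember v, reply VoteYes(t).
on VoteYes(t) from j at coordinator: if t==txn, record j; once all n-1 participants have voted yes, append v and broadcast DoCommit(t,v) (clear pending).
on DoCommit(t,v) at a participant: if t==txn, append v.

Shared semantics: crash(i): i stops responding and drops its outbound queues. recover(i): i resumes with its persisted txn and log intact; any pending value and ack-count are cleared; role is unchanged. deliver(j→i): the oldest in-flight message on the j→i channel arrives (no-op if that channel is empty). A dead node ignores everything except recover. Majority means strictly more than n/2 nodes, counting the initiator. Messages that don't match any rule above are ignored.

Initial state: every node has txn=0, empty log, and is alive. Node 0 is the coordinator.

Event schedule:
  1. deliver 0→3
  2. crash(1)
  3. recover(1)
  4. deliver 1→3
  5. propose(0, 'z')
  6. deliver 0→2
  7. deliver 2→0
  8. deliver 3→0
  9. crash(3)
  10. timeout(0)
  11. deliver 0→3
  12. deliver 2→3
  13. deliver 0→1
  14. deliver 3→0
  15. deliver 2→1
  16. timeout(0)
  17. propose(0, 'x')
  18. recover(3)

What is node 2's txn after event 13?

1

[1] deliver 0→3 → ∅
[2] crash(1) → N1(✗part t0 [-])
[3] recover(1) → N1(part t0 [-])
[4] deliver 1→3 → ∅
[5] propose(0,'z') → N0(coor t1 [-])
[6] deliver 0→2 → N2(part t1 [-])
[7] deliver 2→0 → ∅
[8] deliver 3→0 → ∅
[9] crash(3) → N3(✗part t0 [-])
[10] timeout(0) → N0(coor t2 [-])
[11] deliver 0→3 → ∅
[12] deliver 2→3 → ∅
[13] deliver 0→1 → N1(part t1 [-])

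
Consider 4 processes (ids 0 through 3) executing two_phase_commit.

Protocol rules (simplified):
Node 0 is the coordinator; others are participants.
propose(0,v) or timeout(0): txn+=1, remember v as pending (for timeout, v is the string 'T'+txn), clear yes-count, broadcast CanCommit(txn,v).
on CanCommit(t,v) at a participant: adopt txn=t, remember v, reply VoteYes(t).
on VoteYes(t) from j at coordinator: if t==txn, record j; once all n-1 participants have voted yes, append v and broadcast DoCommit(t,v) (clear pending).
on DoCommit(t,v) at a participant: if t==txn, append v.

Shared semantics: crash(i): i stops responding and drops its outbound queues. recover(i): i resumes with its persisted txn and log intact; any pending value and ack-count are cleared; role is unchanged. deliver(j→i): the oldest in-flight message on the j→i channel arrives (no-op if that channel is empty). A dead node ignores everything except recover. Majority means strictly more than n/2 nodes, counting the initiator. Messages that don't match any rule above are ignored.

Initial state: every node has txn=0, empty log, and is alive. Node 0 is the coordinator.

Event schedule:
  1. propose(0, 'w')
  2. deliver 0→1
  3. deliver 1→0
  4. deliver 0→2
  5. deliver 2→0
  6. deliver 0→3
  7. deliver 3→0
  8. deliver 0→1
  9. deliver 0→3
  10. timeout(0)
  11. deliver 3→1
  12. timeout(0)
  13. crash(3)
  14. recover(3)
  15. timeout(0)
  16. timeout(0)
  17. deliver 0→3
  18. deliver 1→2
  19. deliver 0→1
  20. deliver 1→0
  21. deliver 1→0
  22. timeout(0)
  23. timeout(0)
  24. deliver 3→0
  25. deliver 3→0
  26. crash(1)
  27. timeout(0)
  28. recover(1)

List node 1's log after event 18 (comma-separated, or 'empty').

w

[1] propose(0,'w') → N0(coor t1 [-])
[2] deliver 0→1 → N1(part t1 [-])
[3] deliver 1→0 → ∅
[4] deliver 0→2 → N2(part t1 [-])
[5] deliver 2→0 → ∅
[6] deliver 0→3 → N3(part t1 [-])
[7] deliver 3→0 → N0(coor t1 [w])
[8] deliver 0→1 → N1(part t1 [w])
[9] deliver 0→3 → N3(part t1 [w])
[10] timeout(0) → N0(coor t2 [w])
[11] deliver 3→1 → ∅
[12] timeout(0) → N0(coor t3 [w])
[13] crash(3) → N3(✗part t1 [w])
[14] recover(3) → N3(part t1 [w])
[15] timeout(0) → N0(coor t4 [w])
[16] timeout(0) → N0(coor t5 [w])
[17] deliver 0→3 → N3(part t2 [w])
[18] deliver 1→2 → ∅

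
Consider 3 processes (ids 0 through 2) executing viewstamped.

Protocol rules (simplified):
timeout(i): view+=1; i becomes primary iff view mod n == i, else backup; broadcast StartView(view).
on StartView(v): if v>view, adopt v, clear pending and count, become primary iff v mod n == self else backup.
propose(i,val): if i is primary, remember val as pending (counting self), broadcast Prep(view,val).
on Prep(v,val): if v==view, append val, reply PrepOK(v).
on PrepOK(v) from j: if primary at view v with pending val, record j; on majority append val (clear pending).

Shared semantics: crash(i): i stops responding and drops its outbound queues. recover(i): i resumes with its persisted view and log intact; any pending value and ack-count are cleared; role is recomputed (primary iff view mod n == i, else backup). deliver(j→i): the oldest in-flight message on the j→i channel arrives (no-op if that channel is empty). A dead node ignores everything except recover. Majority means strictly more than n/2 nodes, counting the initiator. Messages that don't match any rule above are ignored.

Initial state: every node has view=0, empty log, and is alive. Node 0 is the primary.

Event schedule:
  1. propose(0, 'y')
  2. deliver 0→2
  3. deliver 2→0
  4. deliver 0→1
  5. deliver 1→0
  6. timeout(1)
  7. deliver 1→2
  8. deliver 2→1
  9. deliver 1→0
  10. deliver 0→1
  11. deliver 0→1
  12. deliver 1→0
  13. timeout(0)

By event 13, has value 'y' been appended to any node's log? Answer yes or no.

1. propose(0,'y'):  nop
2. deliver 0→2:  <2:back v0 y>
3. deliver 2→0:  <0:prim v0 y>
4. deliver 0→1:  <1:back v0 y>
5. deliver 1→0:  nop
6. timeout(1):  <1:prim v1 y>
7. deliver 1→2:  <2:back v1 y>
8. deliver 2→1:  nop
9. deliver 1→0:  <0:back v1 y>
10. deliver 0→1:  nop
11. deliver 0→1:  nop
12. deliver 1→0:  nop
13. timeout(0):  <0:back v2 y>

yes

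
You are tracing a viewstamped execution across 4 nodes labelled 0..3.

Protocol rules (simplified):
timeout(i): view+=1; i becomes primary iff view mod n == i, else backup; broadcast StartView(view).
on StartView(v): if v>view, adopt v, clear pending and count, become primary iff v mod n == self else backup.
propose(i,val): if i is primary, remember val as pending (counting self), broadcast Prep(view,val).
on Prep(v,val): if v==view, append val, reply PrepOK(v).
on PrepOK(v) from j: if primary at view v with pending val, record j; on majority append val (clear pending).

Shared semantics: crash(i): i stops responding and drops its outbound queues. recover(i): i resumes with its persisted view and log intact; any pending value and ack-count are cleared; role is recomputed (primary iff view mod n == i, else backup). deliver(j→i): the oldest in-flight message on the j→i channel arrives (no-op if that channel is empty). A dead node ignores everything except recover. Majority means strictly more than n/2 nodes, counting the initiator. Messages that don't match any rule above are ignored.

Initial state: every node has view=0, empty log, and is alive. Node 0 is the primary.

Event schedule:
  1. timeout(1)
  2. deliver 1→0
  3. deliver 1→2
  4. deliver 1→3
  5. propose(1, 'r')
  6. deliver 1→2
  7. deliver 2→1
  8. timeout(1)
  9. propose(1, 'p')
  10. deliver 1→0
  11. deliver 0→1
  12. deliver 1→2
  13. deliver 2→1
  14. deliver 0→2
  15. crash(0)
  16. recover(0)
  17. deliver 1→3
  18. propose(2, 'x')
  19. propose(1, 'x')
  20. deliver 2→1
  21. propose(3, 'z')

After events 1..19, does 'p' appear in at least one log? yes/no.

no

e1 timeout(1): 1[prim,v=1,-]
e2 deliver 1→0: 0[back,v=1,-]
e3 deliver 1→2: 2[back,v=1,-]
e4 deliver 1→3: 3[back,v=1,-]
e5 propose(1,'r'): ·
e6 deliver 1→2: 2[back,v=1,r]
e7 deliver 2→1: ·
e8 timeout(1): 1[back,v=2,-]
e9 propose(1,'p'): ·
e10 deliver 1→0: 0[back,v=1,r]
e11 deliver 0→1: ·
e12 deliver 1→2: 2[prim,v=2,r]
e13 deliver 2→1: ·
e14 deliver 0→2: ·
e15 crash(0): 0[✗back,v=1,r]
e16 recover(0): 0[back,v=1,r]
e17 deliver 1→3: 3[back,v=1,r]
e18 propose(2,'x'): ·
e19 propose(1,'x'): ·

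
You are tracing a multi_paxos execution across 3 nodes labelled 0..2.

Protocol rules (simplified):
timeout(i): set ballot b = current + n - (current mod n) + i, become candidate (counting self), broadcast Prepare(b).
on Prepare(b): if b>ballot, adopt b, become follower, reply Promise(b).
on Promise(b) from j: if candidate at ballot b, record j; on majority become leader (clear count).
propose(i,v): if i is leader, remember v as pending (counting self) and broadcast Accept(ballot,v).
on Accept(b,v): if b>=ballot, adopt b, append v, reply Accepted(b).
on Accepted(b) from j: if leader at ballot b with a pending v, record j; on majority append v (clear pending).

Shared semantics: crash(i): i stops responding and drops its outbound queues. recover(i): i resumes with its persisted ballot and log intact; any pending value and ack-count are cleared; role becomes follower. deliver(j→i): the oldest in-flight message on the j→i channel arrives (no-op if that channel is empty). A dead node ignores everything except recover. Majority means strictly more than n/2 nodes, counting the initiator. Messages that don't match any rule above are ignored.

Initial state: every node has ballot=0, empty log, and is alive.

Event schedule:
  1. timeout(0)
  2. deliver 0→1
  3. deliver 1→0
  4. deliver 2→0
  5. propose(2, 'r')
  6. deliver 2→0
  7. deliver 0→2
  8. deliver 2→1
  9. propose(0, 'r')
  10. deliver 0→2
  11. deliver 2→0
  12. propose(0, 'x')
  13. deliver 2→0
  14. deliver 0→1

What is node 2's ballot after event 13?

[1] timeout(0) → N0(cand b3 [-])
[2] deliver 0→1 → N1(foll b3 [-])
[3] deliver 1→0 → N0(lead b3 [-])
[4] deliver 2→0 → ∅
[5] propose(2,'r') → ∅
[6] deliver 2→0 → ∅
[7] deliver 0→2 → N2(foll b3 [-])
[8] deliver 2→1 → ∅
[9] propose(0,'r') → ∅
[10] deliver 0→2 → N2(foll b3 [r])
[11] deliver 2→0 → ∅
[12] propose(0,'x') → ∅
[13] deliver 2→0 → N0(lead b3 [x])

3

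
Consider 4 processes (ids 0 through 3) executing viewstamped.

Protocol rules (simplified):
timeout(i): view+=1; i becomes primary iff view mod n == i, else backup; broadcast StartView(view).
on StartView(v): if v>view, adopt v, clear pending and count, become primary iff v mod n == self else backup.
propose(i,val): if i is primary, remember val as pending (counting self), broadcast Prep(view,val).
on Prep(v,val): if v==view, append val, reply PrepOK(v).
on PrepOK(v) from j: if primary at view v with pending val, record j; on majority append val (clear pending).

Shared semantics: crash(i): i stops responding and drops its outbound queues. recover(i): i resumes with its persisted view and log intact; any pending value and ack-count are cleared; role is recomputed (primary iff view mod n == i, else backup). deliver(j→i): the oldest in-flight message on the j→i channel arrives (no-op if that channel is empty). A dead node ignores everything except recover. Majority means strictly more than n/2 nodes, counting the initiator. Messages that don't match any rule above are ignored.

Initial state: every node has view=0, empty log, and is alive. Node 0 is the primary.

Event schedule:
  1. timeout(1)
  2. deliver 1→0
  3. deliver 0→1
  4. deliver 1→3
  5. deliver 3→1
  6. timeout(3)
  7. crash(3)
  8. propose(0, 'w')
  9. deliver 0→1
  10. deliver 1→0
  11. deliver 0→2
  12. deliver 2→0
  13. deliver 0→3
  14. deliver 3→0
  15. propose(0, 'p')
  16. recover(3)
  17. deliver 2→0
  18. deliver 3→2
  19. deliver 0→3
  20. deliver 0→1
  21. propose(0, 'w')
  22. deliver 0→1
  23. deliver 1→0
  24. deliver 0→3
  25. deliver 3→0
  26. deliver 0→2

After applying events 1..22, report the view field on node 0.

1

after 1 — timeout(1): n1:prim/v1/[-]
after 2 — deliver 1→0: n0:back/v1/[-]
after 3 — deliver 0→1: ·
after 4 — deliver 1→3: n3:back/v1/[-]
after 5 — deliver 3→1: ·
after 6 — timeout(3): n3:back/v2/[-]
after 7 — crash(3): n3:✗back/v2/[-]
after 8 — propose(0,'w'): ·
after 9 — deliver 0→1: ·
after 10 — deliver 1→0: ·
after 11 — deliver 0→2: ·
after 12 — deliver 2→0: ·
after 13 — deliver 0→3: ·
after 14 — deliver 3→0: ·
after 15 — propose(0,'p'): ·
after 16 — recover(3): n3:back/v2/[-]
after 17 — deliver 2→0: ·
after 18 — deliver 3→2: ·
after 19 — deliver 0→3: ·
after 20 — deliver 0→1: ·
after 21 — propose(0,'w'): ·
after 22 — deliver 0→1: ·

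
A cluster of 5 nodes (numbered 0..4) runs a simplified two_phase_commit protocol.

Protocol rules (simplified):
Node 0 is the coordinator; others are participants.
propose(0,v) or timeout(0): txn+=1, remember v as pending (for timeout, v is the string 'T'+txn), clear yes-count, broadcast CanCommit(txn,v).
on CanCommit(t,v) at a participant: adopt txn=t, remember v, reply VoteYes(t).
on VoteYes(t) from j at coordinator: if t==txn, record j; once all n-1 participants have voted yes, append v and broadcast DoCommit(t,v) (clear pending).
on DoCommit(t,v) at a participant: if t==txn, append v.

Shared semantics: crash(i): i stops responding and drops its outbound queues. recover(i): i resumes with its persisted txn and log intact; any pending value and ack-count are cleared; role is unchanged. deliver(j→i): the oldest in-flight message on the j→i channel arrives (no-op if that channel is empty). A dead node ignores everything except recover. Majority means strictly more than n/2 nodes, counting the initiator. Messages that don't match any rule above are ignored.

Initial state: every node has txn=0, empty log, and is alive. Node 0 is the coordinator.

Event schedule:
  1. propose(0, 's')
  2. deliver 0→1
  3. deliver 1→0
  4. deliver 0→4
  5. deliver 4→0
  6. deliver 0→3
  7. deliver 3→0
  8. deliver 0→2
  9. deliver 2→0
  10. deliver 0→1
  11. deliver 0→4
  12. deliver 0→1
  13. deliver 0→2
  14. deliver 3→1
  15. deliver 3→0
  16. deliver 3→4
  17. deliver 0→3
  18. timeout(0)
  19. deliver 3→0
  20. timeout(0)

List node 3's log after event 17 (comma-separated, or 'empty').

s

[1] propose(0,'s') → N0(coor t1 [-])
[2] deliver 0→1 → N1(part t1 [-])
[3] deliver 1→0 → ∅
[4] deliver 0→4 → N4(part t1 [-])
[5] deliver 4→0 → ∅
[6] deliver 0→3 → N3(part t1 [-])
[7] deliver 3→0 → ∅
[8] deliver 0→2 → N2(part t1 [-])
[9] deliver 2→0 → N0(coor t1 [s])
[10] deliver 0→1 → N1(part t1 [s])
[11] deliver 0→4 → N4(part t1 [s])
[12] deliver 0→1 → ∅
[13] deliver 0→2 → N2(part t1 [s])
[14] deliver 3→1 → ∅
[15] deliver 3→0 → ∅
[16] deliver 3→4 → ∅
[17] deliver 0→3 → N3(part t1 [s])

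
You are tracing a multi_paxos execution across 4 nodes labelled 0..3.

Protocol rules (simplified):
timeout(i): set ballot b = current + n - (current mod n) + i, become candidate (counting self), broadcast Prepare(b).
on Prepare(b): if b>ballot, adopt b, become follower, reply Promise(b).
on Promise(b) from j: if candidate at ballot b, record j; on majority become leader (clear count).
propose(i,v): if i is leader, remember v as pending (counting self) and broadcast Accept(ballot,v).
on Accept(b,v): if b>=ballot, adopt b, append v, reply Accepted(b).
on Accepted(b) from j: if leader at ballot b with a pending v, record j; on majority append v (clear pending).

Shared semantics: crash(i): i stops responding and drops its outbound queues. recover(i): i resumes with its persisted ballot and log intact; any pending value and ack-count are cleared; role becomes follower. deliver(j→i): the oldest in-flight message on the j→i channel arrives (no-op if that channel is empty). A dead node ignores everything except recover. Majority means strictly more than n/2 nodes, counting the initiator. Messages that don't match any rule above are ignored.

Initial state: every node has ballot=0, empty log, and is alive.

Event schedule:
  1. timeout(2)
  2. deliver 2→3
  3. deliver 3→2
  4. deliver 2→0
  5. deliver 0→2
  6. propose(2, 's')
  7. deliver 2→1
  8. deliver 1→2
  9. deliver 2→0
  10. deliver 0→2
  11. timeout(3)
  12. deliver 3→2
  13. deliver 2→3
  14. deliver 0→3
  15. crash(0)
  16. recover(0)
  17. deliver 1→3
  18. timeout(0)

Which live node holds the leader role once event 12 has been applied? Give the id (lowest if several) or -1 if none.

-1

after 1 — timeout(2): n2:cand/b6/[-]
after 2 — deliver 2→3: n3:foll/b6/[-]
after 3 — deliver 3→2: ·
after 4 — deliver 2→0: n0:foll/b6/[-]
after 5 — deliver 0→2: n2:lead/b6/[-]
after 6 — propose(2,'s'): ·
after 7 — deliver 2→1: n1:foll/b6/[-]
after 8 — deliver 1→2: ·
after 9 — deliver 2→0: n0:foll/b6/[s]
after 10 — deliver 0→2: ·
after 11 — timeout(3): n3:cand/b11/[-]
after 12 — deliver 3→2: n2:foll/b11/[-]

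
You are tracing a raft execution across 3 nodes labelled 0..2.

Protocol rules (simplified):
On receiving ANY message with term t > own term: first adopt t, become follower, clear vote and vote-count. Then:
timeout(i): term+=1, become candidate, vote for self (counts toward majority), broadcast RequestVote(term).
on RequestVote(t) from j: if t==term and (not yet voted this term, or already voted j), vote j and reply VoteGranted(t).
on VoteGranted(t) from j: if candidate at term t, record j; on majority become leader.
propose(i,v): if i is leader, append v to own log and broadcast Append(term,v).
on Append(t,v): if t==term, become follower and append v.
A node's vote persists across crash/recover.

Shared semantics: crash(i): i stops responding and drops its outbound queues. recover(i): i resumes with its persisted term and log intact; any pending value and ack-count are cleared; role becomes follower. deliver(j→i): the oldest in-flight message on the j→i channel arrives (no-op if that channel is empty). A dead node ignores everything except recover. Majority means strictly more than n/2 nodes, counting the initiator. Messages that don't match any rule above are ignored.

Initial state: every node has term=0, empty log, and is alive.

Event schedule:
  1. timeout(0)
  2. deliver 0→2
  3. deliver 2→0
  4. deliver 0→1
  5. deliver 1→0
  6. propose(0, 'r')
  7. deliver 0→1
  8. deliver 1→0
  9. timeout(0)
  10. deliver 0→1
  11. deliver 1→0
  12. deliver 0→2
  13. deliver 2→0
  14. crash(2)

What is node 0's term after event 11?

e1 timeout(0): 0[cand,t=1,-]
e2 deliver 0→2: 2[foll,t=1,-]
e3 deliver 2→0: 0[lead,t=1,-]
e4 deliver 0→1: 1[foll,t=1,-]
e5 deliver 1→0: ·
e6 propose(0,'r'): 0[lead,t=1,r]
e7 deliver 0→1: 1[foll,t=1,r]
e8 deliver 1→0: ·
e9 timeout(0): 0[cand,t=2,r]
e10 deliver 0→1: 1[foll,t=2,r]
e11 deliver 1→0: 0[lead,t=2,r]

2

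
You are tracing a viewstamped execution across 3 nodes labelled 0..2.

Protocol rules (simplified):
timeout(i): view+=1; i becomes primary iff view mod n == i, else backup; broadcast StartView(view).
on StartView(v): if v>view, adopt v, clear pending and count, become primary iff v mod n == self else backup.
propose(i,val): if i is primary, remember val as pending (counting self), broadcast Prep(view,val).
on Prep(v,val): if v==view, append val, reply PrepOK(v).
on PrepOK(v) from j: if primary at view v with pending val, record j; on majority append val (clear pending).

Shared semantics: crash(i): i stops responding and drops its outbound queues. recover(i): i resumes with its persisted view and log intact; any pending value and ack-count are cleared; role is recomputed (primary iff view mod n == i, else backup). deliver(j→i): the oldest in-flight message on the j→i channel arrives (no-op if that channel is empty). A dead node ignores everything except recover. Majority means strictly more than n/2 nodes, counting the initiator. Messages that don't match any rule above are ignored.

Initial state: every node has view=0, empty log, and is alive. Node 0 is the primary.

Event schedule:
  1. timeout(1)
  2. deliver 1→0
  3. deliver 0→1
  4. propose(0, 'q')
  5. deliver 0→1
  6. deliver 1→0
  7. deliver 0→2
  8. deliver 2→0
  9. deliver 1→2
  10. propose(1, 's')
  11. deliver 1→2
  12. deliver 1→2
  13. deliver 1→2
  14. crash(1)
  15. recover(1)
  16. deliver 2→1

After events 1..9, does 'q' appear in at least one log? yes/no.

no

[1] timeout(1) → N1(prim v1 [-])
[2] deliver 1→0 → N0(back v1 [-])
[3] deliver 0→1 → ∅
[4] propose(0,'q') → ∅
[5] deliver 0→1 → ∅
[6] deliver 1→0 → ∅
[7] deliver 0→2 → ∅
[8] deliver 2→0 → ∅
[9] deliver 1→2 → N2(back v1 [-])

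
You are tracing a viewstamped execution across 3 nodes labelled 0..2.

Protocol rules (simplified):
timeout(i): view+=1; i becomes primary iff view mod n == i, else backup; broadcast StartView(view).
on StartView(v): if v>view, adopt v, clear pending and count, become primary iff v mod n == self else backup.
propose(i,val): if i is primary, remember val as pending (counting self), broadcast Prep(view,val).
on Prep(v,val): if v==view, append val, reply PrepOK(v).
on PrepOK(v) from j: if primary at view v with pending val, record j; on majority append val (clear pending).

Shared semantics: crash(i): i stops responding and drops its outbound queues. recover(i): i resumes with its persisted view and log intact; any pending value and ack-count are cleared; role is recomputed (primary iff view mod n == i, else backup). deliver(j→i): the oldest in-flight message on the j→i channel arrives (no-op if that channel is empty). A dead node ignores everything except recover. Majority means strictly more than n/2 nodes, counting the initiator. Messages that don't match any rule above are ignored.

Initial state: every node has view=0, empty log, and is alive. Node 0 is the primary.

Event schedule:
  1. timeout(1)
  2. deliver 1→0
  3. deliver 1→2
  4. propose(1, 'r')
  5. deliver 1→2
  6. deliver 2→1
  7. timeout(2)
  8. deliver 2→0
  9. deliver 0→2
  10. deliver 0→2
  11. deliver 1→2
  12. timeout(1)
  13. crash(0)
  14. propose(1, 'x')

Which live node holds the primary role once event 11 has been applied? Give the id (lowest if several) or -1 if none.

1

e1 timeout(1): 1[prim,v=1,-]
e2 deliver 1→0: 0[back,v=1,-]
e3 deliver 1→2: 2[back,v=1,-]
e4 propose(1,'r'): ·
e5 deliver 1→2: 2[back,v=1,r]
e6 deliver 2→1: 1[prim,v=1,r]
e7 timeout(2): 2[prim,v=2,r]
e8 deliver 2→0: 0[back,v=2,-]
e9 deliver 0→2: ·
e10 deliver 0→2: ·
e11 deliver 1→2: ·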